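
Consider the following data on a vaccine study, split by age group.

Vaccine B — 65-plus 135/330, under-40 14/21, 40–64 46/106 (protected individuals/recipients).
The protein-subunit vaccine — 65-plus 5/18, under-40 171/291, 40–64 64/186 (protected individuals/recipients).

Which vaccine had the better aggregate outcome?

65-plus: Vaccine B 135/330 = 40.9%, the protein-subunit vaccine 5/18 = 27.8% → Vaccine B
Under-40: Vaccine B 14/21 = 66.7%, the protein-subunit vaccine 171/291 = 58.8% → Vaccine B
40–64: Vaccine B 46/106 = 43.4%, the protein-subunit vaccine 64/186 = 34.4% → Vaccine B
Overall: Vaccine B 195/457 = 42.7%, the protein-subunit vaccine 240/495 = 48.5% → the protein-subunit vaccine
(Vaccine B wins every age group but the protein-subunit vaccine wins overall — Vaccine B's recipients skew toward the low-rate 65-plus group.)

the protein-subunit vaccine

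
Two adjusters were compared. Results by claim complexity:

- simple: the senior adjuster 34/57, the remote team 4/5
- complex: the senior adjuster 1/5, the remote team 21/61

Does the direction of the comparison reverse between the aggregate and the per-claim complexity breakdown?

Yes

Simple: the senior adjuster 34/57 = 59.6%, the remote team 4/5 = 80.0% → the remote team
Complex: the senior adjuster 1/5 = 20.0%, the remote team 21/61 = 34.4% → the remote team
Overall: the senior adjuster 35/62 = 56.5%, the remote team 25/66 = 37.9% → the senior adjuster
The remote team wins each claim group but the senior adjuster wins overall — the comparison reverses. The remote team's claims skew toward complex, which has a lower base rate.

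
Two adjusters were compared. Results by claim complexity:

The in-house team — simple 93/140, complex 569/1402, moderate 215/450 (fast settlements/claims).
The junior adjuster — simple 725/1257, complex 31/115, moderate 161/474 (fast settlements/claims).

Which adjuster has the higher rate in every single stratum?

Simple: the in-house team 93/140 = 66.4%, the junior adjuster 725/1257 = 57.7% → the in-house team
Complex: the in-house team 569/1402 = 40.6%, the junior adjuster 31/115 = 27.0% → the in-house team
Moderate: the in-house team 215/450 = 47.8%, the junior adjuster 161/474 = 34.0% → the in-house team
The in-house team has the higher rate in all 3 groups.

the in-house team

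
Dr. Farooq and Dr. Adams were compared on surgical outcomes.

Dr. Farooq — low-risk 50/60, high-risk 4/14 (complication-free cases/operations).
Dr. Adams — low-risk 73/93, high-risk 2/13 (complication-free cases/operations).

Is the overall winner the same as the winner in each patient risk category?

Low-risk: Dr. Farooq 50/60 = 83.3%, Dr. Adams 73/93 = 78.5% → Dr. Farooq
High-risk: Dr. Farooq 4/14 = 28.6%, Dr. Adams 2/13 = 15.4% → Dr. Farooq
Overall: Dr. Farooq 54/74 = 73.0%, Dr. Adams 75/106 = 70.8% → Dr. Farooq
Dr. Farooq wins overall and in every patient risk group — no reversal.

Yes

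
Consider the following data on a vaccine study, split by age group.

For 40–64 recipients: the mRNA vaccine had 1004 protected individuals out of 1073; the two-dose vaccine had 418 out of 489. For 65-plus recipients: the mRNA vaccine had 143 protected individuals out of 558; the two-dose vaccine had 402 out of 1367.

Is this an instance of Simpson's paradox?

No

40–64: the mRNA vaccine 1004/1073 = 93.6%, the two-dose vaccine 418/489 = 85.5% → the mRNA vaccine
65-plus: the mRNA vaccine 143/558 = 25.6%, the two-dose vaccine 402/1367 = 29.4% → the two-dose vaccine
Overall: the mRNA vaccine 1147/1631 = 70.3%, the two-dose vaccine 820/1856 = 44.2% → the mRNA vaccine
Neither sweeps: the mRNA vaccine wins 1 of 2 groups, the two-dose vaccine wins 1. The mRNA vaccine wins overall but not every group — no Simpson reversal.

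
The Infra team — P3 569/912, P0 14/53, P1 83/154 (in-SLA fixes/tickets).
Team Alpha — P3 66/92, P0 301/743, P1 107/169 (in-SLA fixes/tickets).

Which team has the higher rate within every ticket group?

Team Alpha

P3: the Infra team 569/912 = 62.4%, Team Alpha 66/92 = 71.7% → Team Alpha
P0: the Infra team 14/53 = 26.4%, Team Alpha 301/743 = 40.5% → Team Alpha
P1: the Infra team 83/154 = 53.9%, Team Alpha 107/169 = 63.3% → Team Alpha
Team Alpha has the higher rate in all 3 groups.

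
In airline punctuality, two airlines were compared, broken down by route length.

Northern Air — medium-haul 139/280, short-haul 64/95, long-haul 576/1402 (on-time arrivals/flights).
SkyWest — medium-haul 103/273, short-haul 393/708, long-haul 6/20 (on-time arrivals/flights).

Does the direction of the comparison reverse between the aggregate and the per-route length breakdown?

Medium-haul: Northern Air 139/280 = 49.6%, SkyWest 103/273 = 37.7% → Northern Air
Short-haul: Northern Air 64/95 = 67.4%, SkyWest 393/708 = 55.5% → Northern Air
Long-haul: Northern Air 576/1402 = 41.1%, SkyWest 6/20 = 30.0% → Northern Air
Overall: Northern Air 779/1777 = 43.8%, SkyWest 502/1001 = 50.1% → SkyWest
Northern Air wins each route group but SkyWest wins overall — the comparison reverses. Northern Air's flights skew toward long-haul, which has a lower base rate.

Yes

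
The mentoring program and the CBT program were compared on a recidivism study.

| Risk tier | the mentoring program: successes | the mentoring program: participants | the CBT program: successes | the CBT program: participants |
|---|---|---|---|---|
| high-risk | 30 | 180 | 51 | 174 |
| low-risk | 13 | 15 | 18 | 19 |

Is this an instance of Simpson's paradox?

High-risk: the mentoring program 30/180 = 16.7%, the CBT program 51/174 = 29.3% → the CBT program
Low-risk: the mentoring program 13/15 = 86.7%, the CBT program 18/19 = 94.7% → the CBT program
Overall: the mentoring program 43/195 = 22.1%, the CBT program 69/193 = 35.8% → the CBT program
The CBT program wins overall and in every risk group — no reversal.

No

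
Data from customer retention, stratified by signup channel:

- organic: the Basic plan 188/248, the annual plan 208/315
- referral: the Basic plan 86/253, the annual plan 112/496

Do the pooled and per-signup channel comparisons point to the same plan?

Organic: the Basic plan 188/248 = 75.8%, the annual plan 208/315 = 66.0% → the Basic plan
Referral: the Basic plan 86/253 = 34.0%, the annual plan 112/496 = 22.6% → the Basic plan
Overall: the Basic plan 274/501 = 54.7%, the annual plan 320/811 = 39.5% → the Basic plan
The Basic plan wins overall and in every signup group — no reversal.

Yes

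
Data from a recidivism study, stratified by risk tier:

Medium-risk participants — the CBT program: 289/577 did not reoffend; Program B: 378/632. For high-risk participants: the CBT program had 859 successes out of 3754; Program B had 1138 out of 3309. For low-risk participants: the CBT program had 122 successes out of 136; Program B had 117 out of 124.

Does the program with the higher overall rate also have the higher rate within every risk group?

Yes

Medium-risk: the CBT program 289/577 = 50.1%, Program B 378/632 = 59.8% → Program B
High-risk: the CBT program 859/3754 = 22.9%, Program B 1138/3309 = 34.4% → Program B
Low-risk: the CBT program 122/136 = 89.7%, Program B 117/124 = 94.4% → Program B
Overall: the CBT program 1270/4467 = 28.4%, Program B 1633/4065 = 40.2% → Program B
Program B wins overall and in every risk group — no reversal.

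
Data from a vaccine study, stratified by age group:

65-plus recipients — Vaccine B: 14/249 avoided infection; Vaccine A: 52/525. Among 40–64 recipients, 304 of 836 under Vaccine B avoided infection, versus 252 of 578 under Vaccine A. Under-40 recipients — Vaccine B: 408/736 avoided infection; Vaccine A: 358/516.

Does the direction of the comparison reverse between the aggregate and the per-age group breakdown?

65-plus: Vaccine B 14/249 = 5.6%, Vaccine A 52/525 = 9.9% → Vaccine A
40–64: Vaccine B 304/836 = 36.4%, Vaccine A 252/578 = 43.6% → Vaccine A
Under-40: Vaccine B 408/736 = 55.4%, Vaccine A 358/516 = 69.4% → Vaccine A
Overall: Vaccine B 726/1821 = 39.9%, Vaccine A 662/1619 = 40.9% → Vaccine A
Vaccine A wins overall and in every age group — no reversal.

No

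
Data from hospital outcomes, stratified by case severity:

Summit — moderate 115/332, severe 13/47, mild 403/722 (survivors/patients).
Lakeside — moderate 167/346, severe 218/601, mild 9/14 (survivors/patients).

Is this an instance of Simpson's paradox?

Yes

Moderate: Summit 115/332 = 34.6%, Lakeside 167/346 = 48.3% → Lakeside
Severe: Summit 13/47 = 27.7%, Lakeside 218/601 = 36.3% → Lakeside
Mild: Summit 403/722 = 55.8%, Lakeside 9/14 = 64.3% → Lakeside
Overall: Summit 531/1101 = 48.2%, Lakeside 394/961 = 41.0% → Summit
Lakeside wins each case group but Summit wins overall — the comparison reverses. Lakeside's patients skew toward severe, which has a lower base rate.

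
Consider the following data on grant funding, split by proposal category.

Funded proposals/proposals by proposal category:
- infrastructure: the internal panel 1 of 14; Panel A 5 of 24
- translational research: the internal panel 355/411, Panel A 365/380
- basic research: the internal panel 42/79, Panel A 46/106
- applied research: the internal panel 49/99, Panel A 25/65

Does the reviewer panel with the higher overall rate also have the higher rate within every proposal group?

No

Infrastructure: the internal panel 1/14 = 7.1%, Panel A 5/24 = 20.8% → Panel A
Translational research: the internal panel 355/411 = 86.4%, Panel A 365/380 = 96.1% → Panel A
Basic research: the internal panel 42/79 = 53.2%, Panel A 46/106 = 43.4% → the internal panel
Applied research: the internal panel 49/99 = 49.5%, Panel A 25/65 = 38.5% → the internal panel
Overall: the internal panel 447/603 = 74.1%, Panel A 441/575 = 76.7% → Panel A
Neither sweeps: the internal panel wins 2 of 4 groups, Panel A wins 2. Panel A wins overall but not every group — no Simpson reversal.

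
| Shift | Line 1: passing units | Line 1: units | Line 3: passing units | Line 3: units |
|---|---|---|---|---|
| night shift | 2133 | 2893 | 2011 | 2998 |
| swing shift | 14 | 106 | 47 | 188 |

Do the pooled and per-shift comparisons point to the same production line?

Night shift: Line 1 2133/2893 = 73.7%, Line 3 2011/2998 = 67.1% → Line 1
Swing shift: Line 1 14/106 = 13.2%, Line 3 47/188 = 25.0% → Line 3
Overall: Line 1 2147/2999 = 71.6%, Line 3 2058/3186 = 64.6% → Line 1
Neither sweeps: Line 1 wins 1 of 2 groups, Line 3 wins 1. Line 1 wins overall but not every group — no Simpson reversal.

No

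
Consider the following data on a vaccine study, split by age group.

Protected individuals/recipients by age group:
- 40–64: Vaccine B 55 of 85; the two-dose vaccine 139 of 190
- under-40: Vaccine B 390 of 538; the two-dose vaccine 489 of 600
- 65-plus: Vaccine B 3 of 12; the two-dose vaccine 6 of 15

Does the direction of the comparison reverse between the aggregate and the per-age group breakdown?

40–64: Vaccine B 55/85 = 64.7%, the two-dose vaccine 139/190 = 73.2% → the two-dose vaccine
Under-40: Vaccine B 390/538 = 72.5%, the two-dose vaccine 489/600 = 81.5% → the two-dose vaccine
65-plus: Vaccine B 3/12 = 25.0%, the two-dose vaccine 6/15 = 40.0% → the two-dose vaccine
Overall: Vaccine B 448/635 = 70.6%, the two-dose vaccine 634/805 = 78.8% → the two-dose vaccine
The two-dose vaccine wins overall and in every age group — no reversal.

No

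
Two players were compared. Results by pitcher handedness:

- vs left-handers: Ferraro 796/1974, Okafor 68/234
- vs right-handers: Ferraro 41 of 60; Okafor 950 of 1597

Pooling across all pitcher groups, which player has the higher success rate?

Okafor

Vs left-handers: Ferraro 796/1974 = 40.3%, Okafor 68/234 = 29.1% → Ferraro
Vs right-handers: Ferraro 41/60 = 68.3%, Okafor 950/1597 = 59.5% → Ferraro
Overall: Ferraro 837/2034 = 41.2%, Okafor 1018/1831 = 55.6% → Okafor
(Ferraro wins every pitcher group but Okafor wins overall — Ferraro's at-bats skew toward the low-rate vs left-handers group.)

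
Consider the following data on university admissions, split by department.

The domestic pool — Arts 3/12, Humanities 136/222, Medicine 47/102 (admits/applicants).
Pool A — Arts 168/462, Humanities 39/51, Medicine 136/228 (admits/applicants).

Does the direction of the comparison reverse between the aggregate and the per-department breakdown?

Yes

Arts: the domestic pool 3/12 = 25.0%, Pool A 168/462 = 36.4% → Pool A
Humanities: the domestic pool 136/222 = 61.3%, Pool A 39/51 = 76.5% → Pool A
Medicine: the domestic pool 47/102 = 46.1%, Pool A 136/228 = 59.6% → Pool A
Overall: the domestic pool 186/336 = 55.4%, Pool A 343/741 = 46.3% → the domestic pool
Pool A wins each department group but the domestic pool wins overall — the comparison reverses. Pool A's applicants skew toward Arts, which has a lower base rate.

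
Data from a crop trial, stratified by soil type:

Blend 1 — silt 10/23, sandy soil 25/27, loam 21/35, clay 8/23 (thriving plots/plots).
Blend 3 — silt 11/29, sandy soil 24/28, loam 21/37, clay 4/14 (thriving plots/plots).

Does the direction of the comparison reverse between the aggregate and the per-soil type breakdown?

Silt: Blend 1 10/23 = 43.5%, Blend 3 11/29 = 37.9% → Blend 1
Sandy soil: Blend 1 25/27 = 92.6%, Blend 3 24/28 = 85.7% → Blend 1
Loam: Blend 1 21/35 = 60.0%, Blend 3 21/37 = 56.8% → Blend 1
Clay: Blend 1 8/23 = 34.8%, Blend 3 4/14 = 28.6% → Blend 1
Overall: Blend 1 64/108 = 59.3%, Blend 3 60/108 = 55.6% → Blend 1
Blend 1 wins overall and in every soil group — no reversal.

No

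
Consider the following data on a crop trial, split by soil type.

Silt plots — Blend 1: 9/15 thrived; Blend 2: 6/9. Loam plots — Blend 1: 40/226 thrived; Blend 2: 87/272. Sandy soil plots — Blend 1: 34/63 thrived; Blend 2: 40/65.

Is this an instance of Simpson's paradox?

Silt: Blend 1 9/15 = 60.0%, Blend 2 6/9 = 66.7% → Blend 2
Loam: Blend 1 40/226 = 17.7%, Blend 2 87/272 = 32.0% → Blend 2
Sandy soil: Blend 1 34/63 = 54.0%, Blend 2 40/65 = 61.5% → Blend 2
Overall: Blend 1 83/304 = 27.3%, Blend 2 133/346 = 38.4% → Blend 2
Blend 2 wins overall and in every soil group — no reversal.

No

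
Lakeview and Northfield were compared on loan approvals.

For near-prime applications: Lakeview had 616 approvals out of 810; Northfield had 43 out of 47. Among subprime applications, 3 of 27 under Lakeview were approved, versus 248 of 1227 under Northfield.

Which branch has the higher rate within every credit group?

Northfield

Near-prime: Lakeview 616/810 = 76.0%, Northfield 43/47 = 91.5% → Northfield
Subprime: Lakeview 3/27 = 11.1%, Northfield 248/1227 = 20.2% → Northfield
Northfield has the higher rate in both groups.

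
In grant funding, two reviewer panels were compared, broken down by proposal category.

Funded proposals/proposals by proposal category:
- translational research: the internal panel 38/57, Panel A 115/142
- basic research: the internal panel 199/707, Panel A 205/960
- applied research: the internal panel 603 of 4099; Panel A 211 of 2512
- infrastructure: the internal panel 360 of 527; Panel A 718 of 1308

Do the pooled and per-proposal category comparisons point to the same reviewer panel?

Translational research: the internal panel 38/57 = 66.7%, Panel A 115/142 = 81.0% → Panel A
Basic research: the internal panel 199/707 = 28.1%, Panel A 205/960 = 21.4% → the internal panel
Applied research: the internal panel 603/4099 = 14.7%, Panel A 211/2512 = 8.4% → the internal panel
Infrastructure: the internal panel 360/527 = 68.3%, Panel A 718/1308 = 54.9% → the internal panel
Overall: the internal panel 1200/5390 = 22.3%, Panel A 1249/4922 = 25.4% → Panel A
Neither sweeps: the internal panel wins 3 of 4 groups, Panel A wins 1. Panel A wins overall but not every group — no Simpson reversal.

No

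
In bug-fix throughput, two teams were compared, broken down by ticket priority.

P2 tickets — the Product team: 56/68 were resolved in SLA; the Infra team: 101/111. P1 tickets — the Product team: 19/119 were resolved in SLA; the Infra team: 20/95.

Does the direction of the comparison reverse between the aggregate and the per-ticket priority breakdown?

No

P2: the Product team 56/68 = 82.4%, the Infra team 101/111 = 91.0% → the Infra team
P1: the Product team 19/119 = 16.0%, the Infra team 20/95 = 21.1% → the Infra team
Overall: the Product team 75/187 = 40.1%, the Infra team 121/206 = 58.7% → the Infra team
The Infra team wins overall and in every ticket group — no reversal.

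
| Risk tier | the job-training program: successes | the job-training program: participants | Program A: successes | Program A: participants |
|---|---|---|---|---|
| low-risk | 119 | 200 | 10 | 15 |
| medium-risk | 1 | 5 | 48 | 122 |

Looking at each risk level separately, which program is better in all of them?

Low-risk: the job-training program 119/200 = 59.5%, Program A 10/15 = 66.7% → Program A
Medium-risk: the job-training program 1/5 = 20.0%, Program A 48/122 = 39.3% → Program A
Program A has the higher rate in both groups.

Program A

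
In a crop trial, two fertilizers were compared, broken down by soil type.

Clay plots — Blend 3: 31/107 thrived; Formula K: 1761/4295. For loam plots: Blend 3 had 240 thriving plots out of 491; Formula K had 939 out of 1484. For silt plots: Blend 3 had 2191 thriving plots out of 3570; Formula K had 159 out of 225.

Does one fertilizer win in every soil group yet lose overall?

Yes

Clay: Blend 3 31/107 = 29.0%, Formula K 1761/4295 = 41.0% → Formula K
Loam: Blend 3 240/491 = 48.9%, Formula K 939/1484 = 63.3% → Formula K
Silt: Blend 3 2191/3570 = 61.4%, Formula K 159/225 = 70.7% → Formula K
Overall: Blend 3 2462/4168 = 59.1%, Formula K 2859/6004 = 47.6% → Blend 3
Formula K wins each soil group but Blend 3 wins overall — the comparison reverses. Formula K's plots skew toward clay, which has a lower base rate.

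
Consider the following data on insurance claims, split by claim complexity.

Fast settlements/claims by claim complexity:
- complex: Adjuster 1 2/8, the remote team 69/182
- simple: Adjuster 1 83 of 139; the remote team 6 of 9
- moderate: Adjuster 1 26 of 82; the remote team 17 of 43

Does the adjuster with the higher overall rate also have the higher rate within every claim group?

No

Complex: Adjuster 1 2/8 = 25.0%, the remote team 69/182 = 37.9% → the remote team
Simple: Adjuster 1 83/139 = 59.7%, the remote team 6/9 = 66.7% → the remote team
Moderate: Adjuster 1 26/82 = 31.7%, the remote team 17/43 = 39.5% → the remote team
Overall: Adjuster 1 111/229 = 48.5%, the remote team 92/234 = 39.3% → Adjuster 1
The remote team wins each claim group but Adjuster 1 wins overall — the comparison reverses. The remote team's claims skew toward complex, which has a lower base rate.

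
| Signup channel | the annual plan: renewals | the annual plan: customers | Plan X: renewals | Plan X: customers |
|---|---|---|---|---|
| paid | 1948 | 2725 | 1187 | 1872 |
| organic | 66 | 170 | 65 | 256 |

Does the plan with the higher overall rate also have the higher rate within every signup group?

Yes

Paid: the annual plan 1948/2725 = 71.5%, Plan X 1187/1872 = 63.4% → the annual plan
Organic: the annual plan 66/170 = 38.8%, Plan X 65/256 = 25.4% → the annual plan
Overall: the annual plan 2014/2895 = 69.6%, Plan X 1252/2128 = 58.8% → the annual plan
The annual plan wins overall and in every signup group — no reversal.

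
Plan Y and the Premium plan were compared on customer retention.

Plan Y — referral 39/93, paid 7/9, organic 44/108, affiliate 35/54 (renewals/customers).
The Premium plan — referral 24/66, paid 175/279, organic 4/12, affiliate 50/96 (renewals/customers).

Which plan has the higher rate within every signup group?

Plan Y

Referral: Plan Y 39/93 = 41.9%, the Premium plan 24/66 = 36.4% → Plan Y
Paid: Plan Y 7/9 = 77.8%, the Premium plan 175/279 = 62.7% → Plan Y
Organic: Plan Y 44/108 = 40.7%, the Premium plan 4/12 = 33.3% → Plan Y
Affiliate: Plan Y 35/54 = 64.8%, the Premium plan 50/96 = 52.1% → Plan Y
Plan Y has the higher rate in all 4 groups.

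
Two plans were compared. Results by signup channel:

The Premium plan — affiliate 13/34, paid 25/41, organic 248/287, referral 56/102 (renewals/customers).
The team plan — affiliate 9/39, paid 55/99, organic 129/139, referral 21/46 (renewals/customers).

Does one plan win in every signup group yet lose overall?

Affiliate: the Premium plan 13/34 = 38.2%, the team plan 9/39 = 23.1% → the Premium plan
Paid: the Premium plan 25/41 = 61.0%, the team plan 55/99 = 55.6% → the Premium plan
Organic: the Premium plan 248/287 = 86.4%, the team plan 129/139 = 92.8% → the team plan
Referral: the Premium plan 56/102 = 54.9%, the team plan 21/46 = 45.7% → the Premium plan
Overall: the Premium plan 342/464 = 73.7%, the team plan 214/323 = 66.3% → the Premium plan
Neither sweeps: the Premium plan wins 3 of 4 groups, the team plan wins 1. The Premium plan wins overall but not every group — no Simpson reversal.

No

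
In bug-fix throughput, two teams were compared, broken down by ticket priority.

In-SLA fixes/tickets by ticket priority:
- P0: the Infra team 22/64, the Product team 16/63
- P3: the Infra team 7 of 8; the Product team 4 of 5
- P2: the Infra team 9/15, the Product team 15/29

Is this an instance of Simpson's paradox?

P0: the Infra team 22/64 = 34.4%, the Product team 16/63 = 25.4% → the Infra team
P3: the Infra team 7/8 = 87.5%, the Product team 4/5 = 80.0% → the Infra team
P2: the Infra team 9/15 = 60.0%, the Product team 15/29 = 51.7% → the Infra team
Overall: the Infra team 38/87 = 43.7%, the Product team 35/97 = 36.1% → the Infra team
The Infra team wins overall and in every ticket group — no reversal.

No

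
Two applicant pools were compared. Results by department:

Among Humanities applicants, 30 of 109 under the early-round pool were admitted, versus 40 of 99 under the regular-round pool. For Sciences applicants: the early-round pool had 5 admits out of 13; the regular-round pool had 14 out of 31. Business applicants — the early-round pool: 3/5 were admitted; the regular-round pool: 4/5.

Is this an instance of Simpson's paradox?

No

Humanities: the early-round pool 30/109 = 27.5%, the regular-round pool 40/99 = 40.4% → the regular-round pool
Sciences: the early-round pool 5/13 = 38.5%, the regular-round pool 14/31 = 45.2% → the regular-round pool
Business: the early-round pool 3/5 = 60.0%, the regular-round pool 4/5 = 80.0% → the regular-round pool
Overall: the early-round pool 38/127 = 29.9%, the regular-round pool 58/135 = 43.0% → the regular-round pool
The regular-round pool wins overall and in every department group — no reversal.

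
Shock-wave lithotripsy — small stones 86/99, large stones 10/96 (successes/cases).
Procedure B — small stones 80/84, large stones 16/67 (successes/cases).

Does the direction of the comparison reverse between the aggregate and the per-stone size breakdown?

No

Small stones: shock-wave lithotripsy 86/99 = 86.9%, Procedure B 80/84 = 95.2% → Procedure B
Large stones: shock-wave lithotripsy 10/96 = 10.4%, Procedure B 16/67 = 23.9% → Procedure B
Overall: shock-wave lithotripsy 96/195 = 49.2%, Procedure B 96/151 = 63.6% → Procedure B
Procedure B wins overall and in every stone group — no reversal.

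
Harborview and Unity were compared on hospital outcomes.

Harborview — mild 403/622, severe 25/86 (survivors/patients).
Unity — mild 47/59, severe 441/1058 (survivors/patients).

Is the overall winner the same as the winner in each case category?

No

Mild: Harborview 403/622 = 64.8%, Unity 47/59 = 79.7% → Unity
Severe: Harborview 25/86 = 29.1%, Unity 441/1058 = 41.7% → Unity
Overall: Harborview 428/708 = 60.5%, Unity 488/1117 = 43.7% → Harborview
Unity wins each case group but Harborview wins overall — the comparison reverses. Unity's patients skew toward severe, which has a lower base rate.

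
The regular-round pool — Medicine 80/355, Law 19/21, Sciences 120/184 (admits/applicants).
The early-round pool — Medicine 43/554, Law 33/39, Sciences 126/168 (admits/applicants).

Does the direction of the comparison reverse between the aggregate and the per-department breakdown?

Medicine: the regular-round pool 80/355 = 22.5%, the early-round pool 43/554 = 7.8% → the regular-round pool
Law: the regular-round pool 19/21 = 90.5%, the early-round pool 33/39 = 84.6% → the regular-round pool
Sciences: the regular-round pool 120/184 = 65.2%, the early-round pool 126/168 = 75.0% → the early-round pool
Overall: the regular-round pool 219/560 = 39.1%, the early-round pool 202/761 = 26.5% → the regular-round pool
Neither sweeps: the regular-round pool wins 2 of 3 groups, the early-round pool wins 1. The regular-round pool wins overall but not every group — no Simpson reversal.

No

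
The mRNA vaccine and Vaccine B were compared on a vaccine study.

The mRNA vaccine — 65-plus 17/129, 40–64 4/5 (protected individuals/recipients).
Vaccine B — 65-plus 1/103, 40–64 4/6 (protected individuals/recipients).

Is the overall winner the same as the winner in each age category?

65-plus: the mRNA vaccine 17/129 = 13.2%, Vaccine B 1/103 = 1.0% → the mRNA vaccine
40–64: the mRNA vaccine 4/5 = 80.0%, Vaccine B 4/6 = 66.7% → the mRNA vaccine
Overall: the mRNA vaccine 21/134 = 15.7%, Vaccine B 5/109 = 4.6% → the mRNA vaccine
The mRNA vaccine wins overall and in every age group — no reversal.

Yes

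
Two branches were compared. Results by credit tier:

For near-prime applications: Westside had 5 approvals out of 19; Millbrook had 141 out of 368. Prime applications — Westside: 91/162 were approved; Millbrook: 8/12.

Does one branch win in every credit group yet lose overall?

Yes

Near-prime: Westside 5/19 = 26.3%, Millbrook 141/368 = 38.3% → Millbrook
Prime: Westside 91/162 = 56.2%, Millbrook 8/12 = 66.7% → Millbrook
Overall: Westside 96/181 = 53.0%, Millbrook 149/380 = 39.2% → Westside
Millbrook wins each credit group but Westside wins overall — the comparison reverses. Millbrook's applications skew toward near-prime, which has a lower base rate.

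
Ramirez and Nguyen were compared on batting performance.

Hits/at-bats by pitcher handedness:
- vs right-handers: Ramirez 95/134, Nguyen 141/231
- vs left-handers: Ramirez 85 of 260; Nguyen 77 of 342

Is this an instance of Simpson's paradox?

No

Vs right-handers: Ramirez 95/134 = 70.9%, Nguyen 141/231 = 61.0% → Ramirez
Vs left-handers: Ramirez 85/260 = 32.7%, Nguyen 77/342 = 22.5% → Ramirez
Overall: Ramirez 180/394 = 45.7%, Nguyen 218/573 = 38.0% → Ramirez
Ramirez wins overall and in every pitcher group — no reversal.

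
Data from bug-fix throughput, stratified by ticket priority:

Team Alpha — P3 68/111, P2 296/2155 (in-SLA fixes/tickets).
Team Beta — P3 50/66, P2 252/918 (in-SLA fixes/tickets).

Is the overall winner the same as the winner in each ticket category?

P3: Team Alpha 68/111 = 61.3%, Team Beta 50/66 = 75.8% → Team Beta
P2: Team Alpha 296/2155 = 13.7%, Team Beta 252/918 = 27.5% → Team Beta
Overall: Team Alpha 364/2266 = 16.1%, Team Beta 302/984 = 30.7% → Team Beta
Team Beta wins overall and in every ticket group — no reversal.

Yes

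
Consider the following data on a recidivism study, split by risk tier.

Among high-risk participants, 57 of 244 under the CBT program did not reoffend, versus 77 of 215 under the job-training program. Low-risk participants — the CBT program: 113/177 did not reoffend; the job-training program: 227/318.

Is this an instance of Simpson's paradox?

High-risk: the CBT program 57/244 = 23.4%, the job-training program 77/215 = 35.8% → the job-training program
Low-risk: the CBT program 113/177 = 63.8%, the job-training program 227/318 = 71.4% → the job-training program
Overall: the CBT program 170/421 = 40.4%, the job-training program 304/533 = 57.0% → the job-training program
The job-training program wins overall and in every risk group — no reversal.

No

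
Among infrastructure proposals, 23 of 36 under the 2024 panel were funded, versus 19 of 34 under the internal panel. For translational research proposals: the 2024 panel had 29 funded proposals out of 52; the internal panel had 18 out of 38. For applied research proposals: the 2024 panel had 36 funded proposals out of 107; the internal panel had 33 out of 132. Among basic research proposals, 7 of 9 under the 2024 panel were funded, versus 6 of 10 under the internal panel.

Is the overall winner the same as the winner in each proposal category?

Infrastructure: the 2024 panel 23/36 = 63.9%, the internal panel 19/34 = 55.9% → the 2024 panel
Translational research: the 2024 panel 29/52 = 55.8%, the internal panel 18/38 = 47.4% → the 2024 panel
Applied research: the 2024 panel 36/107 = 33.6%, the internal panel 33/132 = 25.0% → the 2024 panel
Basic research: the 2024 panel 7/9 = 77.8%, the internal panel 6/10 = 60.0% → the 2024 panel
Overall: the 2024 panel 95/204 = 46.6%, the internal panel 76/214 = 35.5% → the 2024 panel
The 2024 panel wins overall and in every proposal group — no reversal.

Yes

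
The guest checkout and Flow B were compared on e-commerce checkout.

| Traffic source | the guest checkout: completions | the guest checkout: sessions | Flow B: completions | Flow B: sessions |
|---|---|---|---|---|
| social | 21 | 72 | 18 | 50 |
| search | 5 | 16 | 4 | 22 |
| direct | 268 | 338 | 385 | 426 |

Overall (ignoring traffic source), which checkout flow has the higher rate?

Flow B

Social: the guest checkout 21/72 = 29.2%, Flow B 18/50 = 36.0% → Flow B
Search: the guest checkout 5/16 = 31.2%, Flow B 4/22 = 18.2% → the guest checkout
Direct: the guest checkout 268/338 = 79.3%, Flow B 385/426 = 90.4% → Flow B
Overall: the guest checkout 294/426 = 69.0%, Flow B 407/498 = 81.7% → Flow B
(Neither sweeps every traffic group, but Flow B has the higher pooled rate.)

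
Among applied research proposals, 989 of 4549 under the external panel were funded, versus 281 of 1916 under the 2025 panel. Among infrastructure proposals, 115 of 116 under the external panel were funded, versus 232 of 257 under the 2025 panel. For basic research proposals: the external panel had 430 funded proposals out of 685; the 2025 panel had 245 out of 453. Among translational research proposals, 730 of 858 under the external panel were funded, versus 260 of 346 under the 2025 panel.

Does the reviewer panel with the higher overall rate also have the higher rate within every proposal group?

Applied research: the external panel 989/4549 = 21.7%, the 2025 panel 281/1916 = 14.7% → the external panel
Infrastructure: the external panel 115/116 = 99.1%, the 2025 panel 232/257 = 90.3% → the external panel
Basic research: the external panel 430/685 = 62.8%, the 2025 panel 245/453 = 54.1% → the external panel
Translational research: the external panel 730/858 = 85.1%, the 2025 panel 260/346 = 75.1% → the external panel
Overall: the external panel 2264/6208 = 36.5%, the 2025 panel 1018/2972 = 34.3% → the external panel
The external panel wins overall and in every proposal group — no reversal.

Yes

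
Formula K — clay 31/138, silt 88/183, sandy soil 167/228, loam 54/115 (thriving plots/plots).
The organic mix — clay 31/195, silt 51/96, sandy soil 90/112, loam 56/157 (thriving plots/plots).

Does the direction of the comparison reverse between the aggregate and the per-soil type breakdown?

No

Clay: Formula K 31/138 = 22.5%, the organic mix 31/195 = 15.9% → Formula K
Silt: Formula K 88/183 = 48.1%, the organic mix 51/96 = 53.1% → the organic mix
Sandy soil: Formula K 167/228 = 73.2%, the organic mix 90/112 = 80.4% → the organic mix
Loam: Formula K 54/115 = 47.0%, the organic mix 56/157 = 35.7% → Formula K
Overall: Formula K 340/664 = 51.2%, the organic mix 228/560 = 40.7% → Formula K
Neither sweeps: Formula K wins 2 of 4 groups, the organic mix wins 2. Formula K wins overall but not every group — no Simpson reversal.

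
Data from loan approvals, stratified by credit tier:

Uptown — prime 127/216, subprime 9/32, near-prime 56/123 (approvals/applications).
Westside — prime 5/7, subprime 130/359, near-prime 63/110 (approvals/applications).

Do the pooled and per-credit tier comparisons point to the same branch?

No

Prime: Uptown 127/216 = 58.8%, Westside 5/7 = 71.4% → Westside
Subprime: Uptown 9/32 = 28.1%, Westside 130/359 = 36.2% → Westside
Near-prime: Uptown 56/123 = 45.5%, Westside 63/110 = 57.3% → Westside
Overall: Uptown 192/371 = 51.8%, Westside 198/476 = 41.6% → Uptown
Westside wins each credit group but Uptown wins overall — the comparison reverses. Westside's applications skew toward subprime, which has a lower base rate.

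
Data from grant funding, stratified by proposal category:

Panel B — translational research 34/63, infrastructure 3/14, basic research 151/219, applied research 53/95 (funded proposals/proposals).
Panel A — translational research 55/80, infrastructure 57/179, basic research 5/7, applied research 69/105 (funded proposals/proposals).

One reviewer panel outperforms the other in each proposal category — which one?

Translational research: Panel B 34/63 = 54.0%, Panel A 55/80 = 68.8% → Panel A
Infrastructure: Panel B 3/14 = 21.4%, Panel A 57/179 = 31.8% → Panel A
Basic research: Panel B 151/219 = 68.9%, Panel A 5/7 = 71.4% → Panel A
Applied research: Panel B 53/95 = 55.8%, Panel A 69/105 = 65.7% → Panel A
Panel A has the higher rate in all 4 groups.

Panel A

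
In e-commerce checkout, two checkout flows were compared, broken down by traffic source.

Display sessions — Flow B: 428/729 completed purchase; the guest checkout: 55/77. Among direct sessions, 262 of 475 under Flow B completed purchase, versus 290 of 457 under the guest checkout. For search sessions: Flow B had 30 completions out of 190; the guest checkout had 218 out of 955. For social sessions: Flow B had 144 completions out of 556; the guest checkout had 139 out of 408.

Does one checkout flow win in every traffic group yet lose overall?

Display: Flow B 428/729 = 58.7%, the guest checkout 55/77 = 71.4% → the guest checkout
Direct: Flow B 262/475 = 55.2%, the guest checkout 290/457 = 63.5% → the guest checkout
Search: Flow B 30/190 = 15.8%, the guest checkout 218/955 = 22.8% → the guest checkout
Social: Flow B 144/556 = 25.9%, the guest checkout 139/408 = 34.1% → the guest checkout
Overall: Flow B 864/1950 = 44.3%, the guest checkout 702/1897 = 37.0% → Flow B
The guest checkout wins each traffic group but Flow B wins overall — the comparison reverses. The guest checkout's sessions skew toward search, which has a lower base rate.

Yes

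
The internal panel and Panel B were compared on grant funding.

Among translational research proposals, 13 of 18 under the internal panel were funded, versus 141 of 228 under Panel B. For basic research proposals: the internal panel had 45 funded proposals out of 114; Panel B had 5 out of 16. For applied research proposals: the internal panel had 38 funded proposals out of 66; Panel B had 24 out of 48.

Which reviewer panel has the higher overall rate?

Panel B

Translational research: the internal panel 13/18 = 72.2%, Panel B 141/228 = 61.8% → the internal panel
Basic research: the internal panel 45/114 = 39.5%, Panel B 5/16 = 31.2% → the internal panel
Applied research: the internal panel 38/66 = 57.6%, Panel B 24/48 = 50.0% → the internal panel
Overall: the internal panel 96/198 = 48.5%, Panel B 170/292 = 58.2% → Panel B
(The internal panel wins every proposal group but Panel B wins overall — the internal panel's proposals skew toward the low-rate basic research group.)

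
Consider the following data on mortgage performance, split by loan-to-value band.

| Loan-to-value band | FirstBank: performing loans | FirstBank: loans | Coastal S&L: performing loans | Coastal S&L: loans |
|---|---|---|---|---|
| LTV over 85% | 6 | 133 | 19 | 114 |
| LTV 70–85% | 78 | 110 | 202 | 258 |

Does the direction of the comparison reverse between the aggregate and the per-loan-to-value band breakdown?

LTV over 85%: FirstBank 6/133 = 4.5%, Coastal S&L 19/114 = 16.7% → Coastal S&L
LTV 70–85%: FirstBank 78/110 = 70.9%, Coastal S&L 202/258 = 78.3% → Coastal S&L
Overall: FirstBank 84/243 = 34.6%, Coastal S&L 221/372 = 59.4% → Coastal S&L
Coastal S&L wins overall and in every loan-to-value group — no reversal.

No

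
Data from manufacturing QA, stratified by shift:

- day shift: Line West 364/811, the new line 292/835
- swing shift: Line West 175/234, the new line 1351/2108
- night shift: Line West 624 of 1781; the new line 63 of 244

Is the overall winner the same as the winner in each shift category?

No

Day shift: Line West 364/811 = 44.9%, the new line 292/835 = 35.0% → Line West
Swing shift: Line West 175/234 = 74.8%, the new line 1351/2108 = 64.1% → Line West
Night shift: Line West 624/1781 = 35.0%, the new line 63/244 = 25.8% → Line West
Overall: Line West 1163/2826 = 41.2%, the new line 1706/3187 = 53.5% → the new line
Line West wins each shift group but the new line wins overall — the comparison reverses. Line West's units skew toward night shift, which has a lower base rate.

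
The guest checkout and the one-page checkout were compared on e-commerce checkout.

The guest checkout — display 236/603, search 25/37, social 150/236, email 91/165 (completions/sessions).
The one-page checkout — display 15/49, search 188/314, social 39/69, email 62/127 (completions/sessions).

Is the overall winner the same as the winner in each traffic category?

Display: the guest checkout 236/603 = 39.1%, the one-page checkout 15/49 = 30.6% → the guest checkout
Search: the guest checkout 25/37 = 67.6%, the one-page checkout 188/314 = 59.9% → the guest checkout
Social: the guest checkout 150/236 = 63.6%, the one-page checkout 39/69 = 56.5% → the guest checkout
Email: the guest checkout 91/165 = 55.2%, the one-page checkout 62/127 = 48.8% → the guest checkout
Overall: the guest checkout 502/1041 = 48.2%, the one-page checkout 304/559 = 54.4% → the one-page checkout
The guest checkout wins each traffic group but the one-page checkout wins overall — the comparison reverses. The guest checkout's sessions skew toward display, which has a lower base rate.

No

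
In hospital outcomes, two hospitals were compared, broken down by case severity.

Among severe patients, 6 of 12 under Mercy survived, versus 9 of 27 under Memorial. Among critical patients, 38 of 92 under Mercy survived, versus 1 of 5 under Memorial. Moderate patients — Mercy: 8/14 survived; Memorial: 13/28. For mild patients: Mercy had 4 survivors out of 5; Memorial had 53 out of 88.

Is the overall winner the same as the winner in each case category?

Severe: Mercy 6/12 = 50.0%, Memorial 9/27 = 33.3% → Mercy
Critical: Mercy 38/92 = 41.3%, Memorial 1/5 = 20.0% → Mercy
Moderate: Mercy 8/14 = 57.1%, Memorial 13/28 = 46.4% → Mercy
Mild: Mercy 4/5 = 80.0%, Memorial 53/88 = 60.2% → Mercy
Overall: Mercy 56/123 = 45.5%, Memorial 76/148 = 51.4% → Memorial
Mercy wins each case group but Memorial wins overall — the comparison reverses. Mercy's patients skew toward critical, which has a lower base rate.

No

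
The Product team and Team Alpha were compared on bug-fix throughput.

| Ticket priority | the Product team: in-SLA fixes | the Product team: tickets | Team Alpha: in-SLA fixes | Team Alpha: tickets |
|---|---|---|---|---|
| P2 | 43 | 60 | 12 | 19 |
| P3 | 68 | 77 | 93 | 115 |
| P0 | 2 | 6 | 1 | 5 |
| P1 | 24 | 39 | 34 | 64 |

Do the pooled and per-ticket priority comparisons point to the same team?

Yes

P2: the Product team 43/60 = 71.7%, Team Alpha 12/19 = 63.2% → the Product team
P3: the Product team 68/77 = 88.3%, Team Alpha 93/115 = 80.9% → the Product team
P0: the Product team 2/6 = 33.3%, Team Alpha 1/5 = 20.0% → the Product team
P1: the Product team 24/39 = 61.5%, Team Alpha 34/64 = 53.1% → the Product team
Overall: the Product team 137/182 = 75.3%, Team Alpha 140/203 = 69.0% → the Product team
The Product team wins overall and in every ticket group — no reversal.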